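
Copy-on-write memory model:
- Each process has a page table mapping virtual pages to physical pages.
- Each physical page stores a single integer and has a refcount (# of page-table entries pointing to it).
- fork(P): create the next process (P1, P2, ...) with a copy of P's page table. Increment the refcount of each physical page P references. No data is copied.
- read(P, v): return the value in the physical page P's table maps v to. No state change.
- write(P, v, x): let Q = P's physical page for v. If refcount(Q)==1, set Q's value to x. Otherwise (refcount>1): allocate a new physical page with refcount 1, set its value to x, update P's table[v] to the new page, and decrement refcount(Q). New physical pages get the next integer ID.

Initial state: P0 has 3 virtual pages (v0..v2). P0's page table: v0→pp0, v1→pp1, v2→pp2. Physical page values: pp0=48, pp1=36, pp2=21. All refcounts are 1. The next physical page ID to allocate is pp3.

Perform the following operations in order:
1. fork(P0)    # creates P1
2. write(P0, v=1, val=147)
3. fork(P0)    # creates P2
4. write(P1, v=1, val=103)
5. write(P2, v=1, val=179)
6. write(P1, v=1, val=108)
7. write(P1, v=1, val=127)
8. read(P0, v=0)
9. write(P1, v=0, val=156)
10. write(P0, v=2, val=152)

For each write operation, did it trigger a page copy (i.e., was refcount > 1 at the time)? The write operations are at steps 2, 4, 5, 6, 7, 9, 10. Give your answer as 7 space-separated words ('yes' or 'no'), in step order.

Op 1: fork(P0) -> P1. 3 ppages; refcounts: pp0:2 pp1:2 pp2:2
Op 2: write(P0, v1, 147). refcount(pp1)=2>1 -> COPY to pp3. 4 ppages; refcounts: pp0:2 pp1:1 pp2:2 pp3:1
Op 3: fork(P0) -> P2. 4 ppages; refcounts: pp0:3 pp1:1 pp2:3 pp3:2
Op 4: write(P1, v1, 103). refcount(pp1)=1 -> write in place. 4 ppages; refcounts: pp0:3 pp1:1 pp2:3 pp3:2
Op 5: write(P2, v1, 179). refcount(pp3)=2>1 -> COPY to pp4. 5 ppages; refcounts: pp0:3 pp1:1 pp2:3 pp3:1 pp4:1
Op 6: write(P1, v1, 108). refcount(pp1)=1 -> write in place. 5 ppages; refcounts: pp0:3 pp1:1 pp2:3 pp3:1 pp4:1
Op 7: write(P1, v1, 127). refcount(pp1)=1 -> write in place. 5 ppages; refcounts: pp0:3 pp1:1 pp2:3 pp3:1 pp4:1
Op 8: read(P0, v0) -> 48. No state change.
Op 9: write(P1, v0, 156). refcount(pp0)=3>1 -> COPY to pp5. 6 ppages; refcounts: pp0:2 pp1:1 pp2:3 pp3:1 pp4:1 pp5:1
Op 10: write(P0, v2, 152). refcount(pp2)=3>1 -> COPY to pp6. 7 ppages; refcounts: pp0:2 pp1:1 pp2:2 pp3:1 pp4:1 pp5:1 pp6:1

yes no yes no no yes yes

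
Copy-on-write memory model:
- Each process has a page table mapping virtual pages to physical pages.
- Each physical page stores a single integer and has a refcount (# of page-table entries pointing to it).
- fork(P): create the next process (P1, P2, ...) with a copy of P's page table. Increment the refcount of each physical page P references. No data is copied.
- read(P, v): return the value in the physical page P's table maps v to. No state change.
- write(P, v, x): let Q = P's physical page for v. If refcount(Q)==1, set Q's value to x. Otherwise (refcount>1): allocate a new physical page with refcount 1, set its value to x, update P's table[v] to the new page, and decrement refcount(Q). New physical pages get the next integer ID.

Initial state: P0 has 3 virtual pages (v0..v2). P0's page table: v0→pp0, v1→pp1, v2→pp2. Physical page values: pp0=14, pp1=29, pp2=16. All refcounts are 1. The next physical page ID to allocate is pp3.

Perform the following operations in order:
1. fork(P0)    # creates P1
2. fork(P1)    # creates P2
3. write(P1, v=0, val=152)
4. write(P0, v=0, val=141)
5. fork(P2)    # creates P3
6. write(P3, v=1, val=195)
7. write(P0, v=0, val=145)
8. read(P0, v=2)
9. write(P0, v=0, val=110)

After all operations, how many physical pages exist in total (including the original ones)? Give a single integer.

Answer: 6

Derivation:
Op 1: fork(P0) -> P1. 3 ppages; refcounts: pp0:2 pp1:2 pp2:2
Op 2: fork(P1) -> P2. 3 ppages; refcounts: pp0:3 pp1:3 pp2:3
Op 3: write(P1, v0, 152). refcount(pp0)=3>1 -> COPY to pp3. 4 ppages; refcounts: pp0:2 pp1:3 pp2:3 pp3:1
Op 4: write(P0, v0, 141). refcount(pp0)=2>1 -> COPY to pp4. 5 ppages; refcounts: pp0:1 pp1:3 pp2:3 pp3:1 pp4:1
Op 5: fork(P2) -> P3. 5 ppages; refcounts: pp0:2 pp1:4 pp2:4 pp3:1 pp4:1
Op 6: write(P3, v1, 195). refcount(pp1)=4>1 -> COPY to pp5. 6 ppages; refcounts: pp0:2 pp1:3 pp2:4 pp3:1 pp4:1 pp5:1
Op 7: write(P0, v0, 145). refcount(pp4)=1 -> write in place. 6 ppages; refcounts: pp0:2 pp1:3 pp2:4 pp3:1 pp4:1 pp5:1
Op 8: read(P0, v2) -> 16. No state change.
Op 9: write(P0, v0, 110). refcount(pp4)=1 -> write in place. 6 ppages; refcounts: pp0:2 pp1:3 pp2:4 pp3:1 pp4:1 pp5:1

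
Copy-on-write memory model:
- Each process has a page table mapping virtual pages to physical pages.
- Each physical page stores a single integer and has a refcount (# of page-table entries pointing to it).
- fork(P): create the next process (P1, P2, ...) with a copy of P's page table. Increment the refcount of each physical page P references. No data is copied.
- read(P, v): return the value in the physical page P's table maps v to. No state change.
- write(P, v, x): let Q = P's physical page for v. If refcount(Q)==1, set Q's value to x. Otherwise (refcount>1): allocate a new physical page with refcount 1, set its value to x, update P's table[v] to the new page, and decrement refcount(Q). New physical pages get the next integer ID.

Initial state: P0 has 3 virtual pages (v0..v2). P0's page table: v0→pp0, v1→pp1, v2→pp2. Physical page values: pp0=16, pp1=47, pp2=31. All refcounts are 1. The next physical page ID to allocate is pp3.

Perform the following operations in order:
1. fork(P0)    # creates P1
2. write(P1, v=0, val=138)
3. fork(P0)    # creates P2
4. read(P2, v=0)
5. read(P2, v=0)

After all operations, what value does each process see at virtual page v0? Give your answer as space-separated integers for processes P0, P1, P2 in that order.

Answer: 16 138 16

Derivation:
Op 1: fork(P0) -> P1. 3 ppages; refcounts: pp0:2 pp1:2 pp2:2
Op 2: write(P1, v0, 138). refcount(pp0)=2>1 -> COPY to pp3. 4 ppages; refcounts: pp0:1 pp1:2 pp2:2 pp3:1
Op 3: fork(P0) -> P2. 4 ppages; refcounts: pp0:2 pp1:3 pp2:3 pp3:1
Op 4: read(P2, v0) -> 16. No state change.
Op 5: read(P2, v0) -> 16. No state change.
P0: v0 -> pp0 = 16
P1: v0 -> pp3 = 138
P2: v0 -> pp0 = 16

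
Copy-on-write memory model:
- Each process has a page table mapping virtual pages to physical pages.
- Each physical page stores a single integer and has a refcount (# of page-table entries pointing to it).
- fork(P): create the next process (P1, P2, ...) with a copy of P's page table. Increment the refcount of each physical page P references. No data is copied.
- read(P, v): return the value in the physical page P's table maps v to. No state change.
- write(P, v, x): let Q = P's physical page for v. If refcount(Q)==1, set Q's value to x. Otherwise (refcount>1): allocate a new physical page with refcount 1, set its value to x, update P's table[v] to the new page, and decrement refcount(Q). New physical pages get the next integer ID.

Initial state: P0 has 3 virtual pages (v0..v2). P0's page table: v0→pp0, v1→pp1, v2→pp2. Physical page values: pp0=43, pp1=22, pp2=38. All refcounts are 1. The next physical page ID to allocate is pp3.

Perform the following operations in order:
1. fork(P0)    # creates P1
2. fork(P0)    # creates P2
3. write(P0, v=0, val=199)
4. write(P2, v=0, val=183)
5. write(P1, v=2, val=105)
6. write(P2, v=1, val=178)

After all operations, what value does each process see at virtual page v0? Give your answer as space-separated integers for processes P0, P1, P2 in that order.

Op 1: fork(P0) -> P1. 3 ppages; refcounts: pp0:2 pp1:2 pp2:2
Op 2: fork(P0) -> P2. 3 ppages; refcounts: pp0:3 pp1:3 pp2:3
Op 3: write(P0, v0, 199). refcount(pp0)=3>1 -> COPY to pp3. 4 ppages; refcounts: pp0:2 pp1:3 pp2:3 pp3:1
Op 4: write(P2, v0, 183). refcount(pp0)=2>1 -> COPY to pp4. 5 ppages; refcounts: pp0:1 pp1:3 pp2:3 pp3:1 pp4:1
Op 5: write(P1, v2, 105). refcount(pp2)=3>1 -> COPY to pp5. 6 ppages; refcounts: pp0:1 pp1:3 pp2:2 pp3:1 pp4:1 pp5:1
Op 6: write(P2, v1, 178). refcount(pp1)=3>1 -> COPY to pp6. 7 ppages; refcounts: pp0:1 pp1:2 pp2:2 pp3:1 pp4:1 pp5:1 pp6:1
P0: v0 -> pp3 = 199
P1: v0 -> pp0 = 43
P2: v0 -> pp4 = 183

Answer: 199 43 183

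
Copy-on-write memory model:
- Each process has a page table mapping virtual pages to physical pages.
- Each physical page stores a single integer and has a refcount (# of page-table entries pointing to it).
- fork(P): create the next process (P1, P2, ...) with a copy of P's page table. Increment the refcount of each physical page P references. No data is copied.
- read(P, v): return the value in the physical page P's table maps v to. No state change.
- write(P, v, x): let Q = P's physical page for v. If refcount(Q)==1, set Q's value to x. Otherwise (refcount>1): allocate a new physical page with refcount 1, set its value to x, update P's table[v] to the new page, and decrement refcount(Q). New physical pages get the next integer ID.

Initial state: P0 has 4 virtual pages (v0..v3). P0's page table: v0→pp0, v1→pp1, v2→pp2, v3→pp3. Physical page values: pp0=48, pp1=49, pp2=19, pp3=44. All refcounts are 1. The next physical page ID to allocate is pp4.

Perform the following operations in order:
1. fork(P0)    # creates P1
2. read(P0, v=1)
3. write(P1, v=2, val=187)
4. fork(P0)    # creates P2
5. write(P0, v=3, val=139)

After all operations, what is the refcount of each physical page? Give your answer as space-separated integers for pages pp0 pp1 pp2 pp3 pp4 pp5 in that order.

Answer: 3 3 2 2 1 1

Derivation:
Op 1: fork(P0) -> P1. 4 ppages; refcounts: pp0:2 pp1:2 pp2:2 pp3:2
Op 2: read(P0, v1) -> 49. No state change.
Op 3: write(P1, v2, 187). refcount(pp2)=2>1 -> COPY to pp4. 5 ppages; refcounts: pp0:2 pp1:2 pp2:1 pp3:2 pp4:1
Op 4: fork(P0) -> P2. 5 ppages; refcounts: pp0:3 pp1:3 pp2:2 pp3:3 pp4:1
Op 5: write(P0, v3, 139). refcount(pp3)=3>1 -> COPY to pp5. 6 ppages; refcounts: pp0:3 pp1:3 pp2:2 pp3:2 pp4:1 pp5:1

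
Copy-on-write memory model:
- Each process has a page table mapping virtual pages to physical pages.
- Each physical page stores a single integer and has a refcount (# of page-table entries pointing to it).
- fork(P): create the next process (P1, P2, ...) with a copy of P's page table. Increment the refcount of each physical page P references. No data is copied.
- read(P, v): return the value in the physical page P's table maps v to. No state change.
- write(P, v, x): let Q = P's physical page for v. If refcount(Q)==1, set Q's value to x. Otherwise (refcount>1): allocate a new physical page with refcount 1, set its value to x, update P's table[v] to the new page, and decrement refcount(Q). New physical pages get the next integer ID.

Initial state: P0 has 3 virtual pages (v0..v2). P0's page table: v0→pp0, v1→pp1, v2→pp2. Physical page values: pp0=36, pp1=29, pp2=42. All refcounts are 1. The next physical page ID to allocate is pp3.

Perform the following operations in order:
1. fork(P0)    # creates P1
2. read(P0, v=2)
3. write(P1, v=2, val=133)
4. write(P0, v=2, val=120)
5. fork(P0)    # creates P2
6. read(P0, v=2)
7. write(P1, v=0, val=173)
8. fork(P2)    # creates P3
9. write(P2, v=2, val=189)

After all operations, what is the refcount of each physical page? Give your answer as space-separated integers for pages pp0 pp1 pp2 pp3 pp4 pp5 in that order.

Op 1: fork(P0) -> P1. 3 ppages; refcounts: pp0:2 pp1:2 pp2:2
Op 2: read(P0, v2) -> 42. No state change.
Op 3: write(P1, v2, 133). refcount(pp2)=2>1 -> COPY to pp3. 4 ppages; refcounts: pp0:2 pp1:2 pp2:1 pp3:1
Op 4: write(P0, v2, 120). refcount(pp2)=1 -> write in place. 4 ppages; refcounts: pp0:2 pp1:2 pp2:1 pp3:1
Op 5: fork(P0) -> P2. 4 ppages; refcounts: pp0:3 pp1:3 pp2:2 pp3:1
Op 6: read(P0, v2) -> 120. No state change.
Op 7: write(P1, v0, 173). refcount(pp0)=3>1 -> COPY to pp4. 5 ppages; refcounts: pp0:2 pp1:3 pp2:2 pp3:1 pp4:1
Op 8: fork(P2) -> P3. 5 ppages; refcounts: pp0:3 pp1:4 pp2:3 pp3:1 pp4:1
Op 9: write(P2, v2, 189). refcount(pp2)=3>1 -> COPY to pp5. 6 ppages; refcounts: pp0:3 pp1:4 pp2:2 pp3:1 pp4:1 pp5:1

Answer: 3 4 2 1 1 1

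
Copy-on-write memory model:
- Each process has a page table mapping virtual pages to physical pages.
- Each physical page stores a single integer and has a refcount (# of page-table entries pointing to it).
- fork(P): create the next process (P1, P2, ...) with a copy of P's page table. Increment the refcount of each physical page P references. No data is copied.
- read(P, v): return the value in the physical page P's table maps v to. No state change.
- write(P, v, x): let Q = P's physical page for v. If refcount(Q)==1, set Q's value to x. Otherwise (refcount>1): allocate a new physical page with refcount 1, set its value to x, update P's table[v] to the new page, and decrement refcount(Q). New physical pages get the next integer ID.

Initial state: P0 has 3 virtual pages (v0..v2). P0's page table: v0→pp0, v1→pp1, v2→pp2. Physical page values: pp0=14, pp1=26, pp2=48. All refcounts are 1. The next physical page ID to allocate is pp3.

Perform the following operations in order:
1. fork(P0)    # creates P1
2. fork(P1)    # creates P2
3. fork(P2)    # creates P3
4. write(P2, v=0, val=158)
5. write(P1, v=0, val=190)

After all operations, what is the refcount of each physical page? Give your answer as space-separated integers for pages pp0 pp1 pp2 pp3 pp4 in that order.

Op 1: fork(P0) -> P1. 3 ppages; refcounts: pp0:2 pp1:2 pp2:2
Op 2: fork(P1) -> P2. 3 ppages; refcounts: pp0:3 pp1:3 pp2:3
Op 3: fork(P2) -> P3. 3 ppages; refcounts: pp0:4 pp1:4 pp2:4
Op 4: write(P2, v0, 158). refcount(pp0)=4>1 -> COPY to pp3. 4 ppages; refcounts: pp0:3 pp1:4 pp2:4 pp3:1
Op 5: write(P1, v0, 190). refcount(pp0)=3>1 -> COPY to pp4. 5 ppages; refcounts: pp0:2 pp1:4 pp2:4 pp3:1 pp4:1

Answer: 2 4 4 1 1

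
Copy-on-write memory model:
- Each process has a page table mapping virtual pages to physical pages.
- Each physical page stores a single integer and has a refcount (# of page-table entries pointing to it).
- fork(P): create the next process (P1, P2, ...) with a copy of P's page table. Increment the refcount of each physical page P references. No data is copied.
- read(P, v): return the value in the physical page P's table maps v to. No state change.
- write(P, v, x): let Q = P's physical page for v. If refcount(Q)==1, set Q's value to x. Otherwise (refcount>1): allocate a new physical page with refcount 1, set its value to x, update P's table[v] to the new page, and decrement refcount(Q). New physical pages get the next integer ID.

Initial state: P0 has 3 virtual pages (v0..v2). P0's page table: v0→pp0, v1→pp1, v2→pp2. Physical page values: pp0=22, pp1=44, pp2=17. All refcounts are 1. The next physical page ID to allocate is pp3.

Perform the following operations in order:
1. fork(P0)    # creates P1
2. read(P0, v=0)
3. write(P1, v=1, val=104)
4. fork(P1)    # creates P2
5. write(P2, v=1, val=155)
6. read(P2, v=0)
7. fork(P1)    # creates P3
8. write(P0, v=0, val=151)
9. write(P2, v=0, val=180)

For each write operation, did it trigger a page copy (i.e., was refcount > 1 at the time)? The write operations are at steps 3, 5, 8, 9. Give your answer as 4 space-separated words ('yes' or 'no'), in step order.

Op 1: fork(P0) -> P1. 3 ppages; refcounts: pp0:2 pp1:2 pp2:2
Op 2: read(P0, v0) -> 22. No state change.
Op 3: write(P1, v1, 104). refcount(pp1)=2>1 -> COPY to pp3. 4 ppages; refcounts: pp0:2 pp1:1 pp2:2 pp3:1
Op 4: fork(P1) -> P2. 4 ppages; refcounts: pp0:3 pp1:1 pp2:3 pp3:2
Op 5: write(P2, v1, 155). refcount(pp3)=2>1 -> COPY to pp4. 5 ppages; refcounts: pp0:3 pp1:1 pp2:3 pp3:1 pp4:1
Op 6: read(P2, v0) -> 22. No state change.
Op 7: fork(P1) -> P3. 5 ppages; refcounts: pp0:4 pp1:1 pp2:4 pp3:2 pp4:1
Op 8: write(P0, v0, 151). refcount(pp0)=4>1 -> COPY to pp5. 6 ppages; refcounts: pp0:3 pp1:1 pp2:4 pp3:2 pp4:1 pp5:1
Op 9: write(P2, v0, 180). refcount(pp0)=3>1 -> COPY to pp6. 7 ppages; refcounts: pp0:2 pp1:1 pp2:4 pp3:2 pp4:1 pp5:1 pp6:1

yes yes yes yes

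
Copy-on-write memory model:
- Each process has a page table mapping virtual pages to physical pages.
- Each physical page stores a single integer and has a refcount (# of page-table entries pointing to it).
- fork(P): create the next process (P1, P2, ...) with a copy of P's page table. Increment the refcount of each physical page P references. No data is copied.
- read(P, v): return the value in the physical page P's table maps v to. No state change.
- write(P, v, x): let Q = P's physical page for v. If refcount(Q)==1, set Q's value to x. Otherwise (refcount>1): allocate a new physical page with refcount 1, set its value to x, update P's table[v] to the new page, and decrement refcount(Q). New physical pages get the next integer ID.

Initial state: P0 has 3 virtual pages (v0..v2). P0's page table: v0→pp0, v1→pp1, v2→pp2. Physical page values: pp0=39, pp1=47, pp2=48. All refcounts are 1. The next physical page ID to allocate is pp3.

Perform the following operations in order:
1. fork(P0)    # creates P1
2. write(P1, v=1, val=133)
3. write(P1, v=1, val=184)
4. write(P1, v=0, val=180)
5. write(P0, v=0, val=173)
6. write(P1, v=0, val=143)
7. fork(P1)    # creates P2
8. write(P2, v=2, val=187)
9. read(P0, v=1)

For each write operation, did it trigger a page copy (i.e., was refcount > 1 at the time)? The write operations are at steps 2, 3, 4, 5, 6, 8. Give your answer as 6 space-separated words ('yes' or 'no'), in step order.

Op 1: fork(P0) -> P1. 3 ppages; refcounts: pp0:2 pp1:2 pp2:2
Op 2: write(P1, v1, 133). refcount(pp1)=2>1 -> COPY to pp3. 4 ppages; refcounts: pp0:2 pp1:1 pp2:2 pp3:1
Op 3: write(P1, v1, 184). refcount(pp3)=1 -> write in place. 4 ppages; refcounts: pp0:2 pp1:1 pp2:2 pp3:1
Op 4: write(P1, v0, 180). refcount(pp0)=2>1 -> COPY to pp4. 5 ppages; refcounts: pp0:1 pp1:1 pp2:2 pp3:1 pp4:1
Op 5: write(P0, v0, 173). refcount(pp0)=1 -> write in place. 5 ppages; refcounts: pp0:1 pp1:1 pp2:2 pp3:1 pp4:1
Op 6: write(P1, v0, 143). refcount(pp4)=1 -> write in place. 5 ppages; refcounts: pp0:1 pp1:1 pp2:2 pp3:1 pp4:1
Op 7: fork(P1) -> P2. 5 ppages; refcounts: pp0:1 pp1:1 pp2:3 pp3:2 pp4:2
Op 8: write(P2, v2, 187). refcount(pp2)=3>1 -> COPY to pp5. 6 ppages; refcounts: pp0:1 pp1:1 pp2:2 pp3:2 pp4:2 pp5:1
Op 9: read(P0, v1) -> 47. No state change.

yes no yes no no yes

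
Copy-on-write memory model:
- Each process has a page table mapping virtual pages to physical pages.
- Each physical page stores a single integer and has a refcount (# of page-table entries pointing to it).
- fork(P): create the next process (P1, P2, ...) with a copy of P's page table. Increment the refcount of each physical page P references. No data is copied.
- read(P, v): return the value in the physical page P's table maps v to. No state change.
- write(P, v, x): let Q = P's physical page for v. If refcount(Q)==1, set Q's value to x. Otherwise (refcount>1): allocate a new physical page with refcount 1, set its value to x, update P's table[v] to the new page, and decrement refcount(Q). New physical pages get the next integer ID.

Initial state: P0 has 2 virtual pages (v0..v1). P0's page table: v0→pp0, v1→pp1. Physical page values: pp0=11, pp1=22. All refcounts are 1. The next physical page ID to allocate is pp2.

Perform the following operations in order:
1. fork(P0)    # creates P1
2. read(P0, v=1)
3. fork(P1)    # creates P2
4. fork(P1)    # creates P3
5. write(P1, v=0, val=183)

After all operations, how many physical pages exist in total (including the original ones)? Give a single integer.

Op 1: fork(P0) -> P1. 2 ppages; refcounts: pp0:2 pp1:2
Op 2: read(P0, v1) -> 22. No state change.
Op 3: fork(P1) -> P2. 2 ppages; refcounts: pp0:3 pp1:3
Op 4: fork(P1) -> P3. 2 ppages; refcounts: pp0:4 pp1:4
Op 5: write(P1, v0, 183). refcount(pp0)=4>1 -> COPY to pp2. 3 ppages; refcounts: pp0:3 pp1:4 pp2:1

Answer: 3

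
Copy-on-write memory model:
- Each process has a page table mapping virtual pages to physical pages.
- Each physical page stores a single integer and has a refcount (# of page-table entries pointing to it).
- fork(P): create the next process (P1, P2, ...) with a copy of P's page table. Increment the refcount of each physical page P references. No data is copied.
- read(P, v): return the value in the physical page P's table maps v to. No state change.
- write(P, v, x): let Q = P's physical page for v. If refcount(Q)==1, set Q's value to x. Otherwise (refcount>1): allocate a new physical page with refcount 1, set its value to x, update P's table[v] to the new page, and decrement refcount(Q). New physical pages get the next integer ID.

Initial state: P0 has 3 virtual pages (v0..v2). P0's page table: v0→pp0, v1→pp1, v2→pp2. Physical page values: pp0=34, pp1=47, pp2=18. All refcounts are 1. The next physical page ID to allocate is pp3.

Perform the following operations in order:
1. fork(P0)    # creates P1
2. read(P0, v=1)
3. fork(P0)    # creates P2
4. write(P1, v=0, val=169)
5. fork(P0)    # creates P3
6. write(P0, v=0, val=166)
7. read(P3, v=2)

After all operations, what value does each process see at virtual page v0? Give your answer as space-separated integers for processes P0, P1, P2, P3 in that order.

Answer: 166 169 34 34

Derivation:
Op 1: fork(P0) -> P1. 3 ppages; refcounts: pp0:2 pp1:2 pp2:2
Op 2: read(P0, v1) -> 47. No state change.
Op 3: fork(P0) -> P2. 3 ppages; refcounts: pp0:3 pp1:3 pp2:3
Op 4: write(P1, v0, 169). refcount(pp0)=3>1 -> COPY to pp3. 4 ppages; refcounts: pp0:2 pp1:3 pp2:3 pp3:1
Op 5: fork(P0) -> P3. 4 ppages; refcounts: pp0:3 pp1:4 pp2:4 pp3:1
Op 6: write(P0, v0, 166). refcount(pp0)=3>1 -> COPY to pp4. 5 ppages; refcounts: pp0:2 pp1:4 pp2:4 pp3:1 pp4:1
Op 7: read(P3, v2) -> 18. No state change.
P0: v0 -> pp4 = 166
P1: v0 -> pp3 = 169
P2: v0 -> pp0 = 34
P3: v0 -> pp0 = 34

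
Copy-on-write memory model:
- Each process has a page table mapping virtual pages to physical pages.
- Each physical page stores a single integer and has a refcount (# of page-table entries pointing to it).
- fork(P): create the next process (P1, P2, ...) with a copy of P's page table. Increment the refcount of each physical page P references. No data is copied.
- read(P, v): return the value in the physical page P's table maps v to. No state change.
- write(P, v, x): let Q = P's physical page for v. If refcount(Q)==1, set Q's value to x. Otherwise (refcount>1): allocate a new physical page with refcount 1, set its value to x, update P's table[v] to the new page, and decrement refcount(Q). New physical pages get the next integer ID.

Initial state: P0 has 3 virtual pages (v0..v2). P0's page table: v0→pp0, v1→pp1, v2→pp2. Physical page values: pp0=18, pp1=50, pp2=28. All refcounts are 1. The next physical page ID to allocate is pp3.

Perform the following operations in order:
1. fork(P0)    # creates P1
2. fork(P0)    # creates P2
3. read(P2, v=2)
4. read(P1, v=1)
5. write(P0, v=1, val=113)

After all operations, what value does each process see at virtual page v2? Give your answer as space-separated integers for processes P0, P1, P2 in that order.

Answer: 28 28 28

Derivation:
Op 1: fork(P0) -> P1. 3 ppages; refcounts: pp0:2 pp1:2 pp2:2
Op 2: fork(P0) -> P2. 3 ppages; refcounts: pp0:3 pp1:3 pp2:3
Op 3: read(P2, v2) -> 28. No state change.
Op 4: read(P1, v1) -> 50. No state change.
Op 5: write(P0, v1, 113). refcount(pp1)=3>1 -> COPY to pp3. 4 ppages; refcounts: pp0:3 pp1:2 pp2:3 pp3:1
P0: v2 -> pp2 = 28
P1: v2 -> pp2 = 28
P2: v2 -> pp2 = 28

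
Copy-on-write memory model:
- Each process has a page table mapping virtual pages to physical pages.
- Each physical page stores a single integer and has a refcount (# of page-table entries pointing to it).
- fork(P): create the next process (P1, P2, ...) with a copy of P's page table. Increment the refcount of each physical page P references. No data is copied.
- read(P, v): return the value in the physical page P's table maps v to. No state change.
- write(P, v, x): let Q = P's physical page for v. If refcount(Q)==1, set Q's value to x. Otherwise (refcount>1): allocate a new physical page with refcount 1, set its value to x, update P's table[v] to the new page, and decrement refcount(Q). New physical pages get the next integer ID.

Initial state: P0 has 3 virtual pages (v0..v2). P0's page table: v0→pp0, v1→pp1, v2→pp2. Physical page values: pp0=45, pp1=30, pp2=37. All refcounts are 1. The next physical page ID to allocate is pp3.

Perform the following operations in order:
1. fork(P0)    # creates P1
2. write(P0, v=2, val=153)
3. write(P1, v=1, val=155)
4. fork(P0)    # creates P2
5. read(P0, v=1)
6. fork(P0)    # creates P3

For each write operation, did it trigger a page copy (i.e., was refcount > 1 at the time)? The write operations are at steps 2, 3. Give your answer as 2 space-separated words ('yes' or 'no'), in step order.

Op 1: fork(P0) -> P1. 3 ppages; refcounts: pp0:2 pp1:2 pp2:2
Op 2: write(P0, v2, 153). refcount(pp2)=2>1 -> COPY to pp3. 4 ppages; refcounts: pp0:2 pp1:2 pp2:1 pp3:1
Op 3: write(P1, v1, 155). refcount(pp1)=2>1 -> COPY to pp4. 5 ppages; refcounts: pp0:2 pp1:1 pp2:1 pp3:1 pp4:1
Op 4: fork(P0) -> P2. 5 ppages; refcounts: pp0:3 pp1:2 pp2:1 pp3:2 pp4:1
Op 5: read(P0, v1) -> 30. No state change.
Op 6: fork(P0) -> P3. 5 ppages; refcounts: pp0:4 pp1:3 pp2:1 pp3:3 pp4:1

yes yes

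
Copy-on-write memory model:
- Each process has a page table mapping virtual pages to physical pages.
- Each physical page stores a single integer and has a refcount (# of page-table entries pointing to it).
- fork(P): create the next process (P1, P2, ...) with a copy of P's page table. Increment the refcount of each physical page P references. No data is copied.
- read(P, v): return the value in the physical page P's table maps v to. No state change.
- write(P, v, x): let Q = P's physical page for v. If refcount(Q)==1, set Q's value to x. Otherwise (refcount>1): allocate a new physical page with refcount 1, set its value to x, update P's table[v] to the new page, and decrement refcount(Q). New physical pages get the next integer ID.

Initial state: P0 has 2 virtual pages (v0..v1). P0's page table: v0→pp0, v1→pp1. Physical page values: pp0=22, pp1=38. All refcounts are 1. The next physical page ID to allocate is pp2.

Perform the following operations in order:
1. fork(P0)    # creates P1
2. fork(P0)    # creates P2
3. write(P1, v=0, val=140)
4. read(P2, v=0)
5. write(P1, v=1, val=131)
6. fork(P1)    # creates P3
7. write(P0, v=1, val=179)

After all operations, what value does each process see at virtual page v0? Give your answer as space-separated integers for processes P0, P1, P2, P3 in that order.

Op 1: fork(P0) -> P1. 2 ppages; refcounts: pp0:2 pp1:2
Op 2: fork(P0) -> P2. 2 ppages; refcounts: pp0:3 pp1:3
Op 3: write(P1, v0, 140). refcount(pp0)=3>1 -> COPY to pp2. 3 ppages; refcounts: pp0:2 pp1:3 pp2:1
Op 4: read(P2, v0) -> 22. No state change.
Op 5: write(P1, v1, 131). refcount(pp1)=3>1 -> COPY to pp3. 4 ppages; refcounts: pp0:2 pp1:2 pp2:1 pp3:1
Op 6: fork(P1) -> P3. 4 ppages; refcounts: pp0:2 pp1:2 pp2:2 pp3:2
Op 7: write(P0, v1, 179). refcount(pp1)=2>1 -> COPY to pp4. 5 ppages; refcounts: pp0:2 pp1:1 pp2:2 pp3:2 pp4:1
P0: v0 -> pp0 = 22
P1: v0 -> pp2 = 140
P2: v0 -> pp0 = 22
P3: v0 -> pp2 = 140

Answer: 22 140 22 140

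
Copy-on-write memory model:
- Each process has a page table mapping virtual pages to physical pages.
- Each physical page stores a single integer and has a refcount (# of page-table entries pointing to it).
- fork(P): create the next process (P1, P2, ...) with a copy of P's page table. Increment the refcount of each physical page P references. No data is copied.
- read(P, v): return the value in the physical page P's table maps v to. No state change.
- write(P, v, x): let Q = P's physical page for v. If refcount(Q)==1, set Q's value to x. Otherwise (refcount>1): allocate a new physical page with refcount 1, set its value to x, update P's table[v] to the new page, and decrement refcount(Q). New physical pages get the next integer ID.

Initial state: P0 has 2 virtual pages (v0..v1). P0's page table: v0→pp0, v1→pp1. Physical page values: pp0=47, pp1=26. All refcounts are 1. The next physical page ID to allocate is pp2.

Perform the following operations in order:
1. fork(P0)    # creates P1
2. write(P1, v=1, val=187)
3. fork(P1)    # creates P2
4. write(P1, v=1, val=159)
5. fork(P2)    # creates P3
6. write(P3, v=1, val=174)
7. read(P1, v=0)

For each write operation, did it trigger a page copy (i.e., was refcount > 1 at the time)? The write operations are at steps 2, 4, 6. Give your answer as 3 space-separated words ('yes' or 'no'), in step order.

Op 1: fork(P0) -> P1. 2 ppages; refcounts: pp0:2 pp1:2
Op 2: write(P1, v1, 187). refcount(pp1)=2>1 -> COPY to pp2. 3 ppages; refcounts: pp0:2 pp1:1 pp2:1
Op 3: fork(P1) -> P2. 3 ppages; refcounts: pp0:3 pp1:1 pp2:2
Op 4: write(P1, v1, 159). refcount(pp2)=2>1 -> COPY to pp3. 4 ppages; refcounts: pp0:3 pp1:1 pp2:1 pp3:1
Op 5: fork(P2) -> P3. 4 ppages; refcounts: pp0:4 pp1:1 pp2:2 pp3:1
Op 6: write(P3, v1, 174). refcount(pp2)=2>1 -> COPY to pp4. 5 ppages; refcounts: pp0:4 pp1:1 pp2:1 pp3:1 pp4:1
Op 7: read(P1, v0) -> 47. No state change.

yes yes yes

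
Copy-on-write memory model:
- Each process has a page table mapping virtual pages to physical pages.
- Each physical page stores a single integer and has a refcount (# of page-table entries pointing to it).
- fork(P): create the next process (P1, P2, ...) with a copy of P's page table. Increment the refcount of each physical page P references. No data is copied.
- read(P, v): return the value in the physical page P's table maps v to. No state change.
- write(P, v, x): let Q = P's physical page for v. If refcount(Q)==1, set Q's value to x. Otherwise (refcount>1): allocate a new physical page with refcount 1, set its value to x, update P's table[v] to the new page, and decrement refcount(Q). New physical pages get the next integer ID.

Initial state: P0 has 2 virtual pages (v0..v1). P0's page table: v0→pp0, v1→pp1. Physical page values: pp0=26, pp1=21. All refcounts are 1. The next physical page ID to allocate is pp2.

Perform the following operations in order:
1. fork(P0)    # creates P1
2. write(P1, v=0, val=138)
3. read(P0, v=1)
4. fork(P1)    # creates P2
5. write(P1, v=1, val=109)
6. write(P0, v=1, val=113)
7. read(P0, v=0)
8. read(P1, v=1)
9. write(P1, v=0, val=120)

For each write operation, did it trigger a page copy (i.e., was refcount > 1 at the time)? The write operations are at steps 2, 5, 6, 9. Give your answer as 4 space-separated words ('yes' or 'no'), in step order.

Op 1: fork(P0) -> P1. 2 ppages; refcounts: pp0:2 pp1:2
Op 2: write(P1, v0, 138). refcount(pp0)=2>1 -> COPY to pp2. 3 ppages; refcounts: pp0:1 pp1:2 pp2:1
Op 3: read(P0, v1) -> 21. No state change.
Op 4: fork(P1) -> P2. 3 ppages; refcounts: pp0:1 pp1:3 pp2:2
Op 5: write(P1, v1, 109). refcount(pp1)=3>1 -> COPY to pp3. 4 ppages; refcounts: pp0:1 pp1:2 pp2:2 pp3:1
Op 6: write(P0, v1, 113). refcount(pp1)=2>1 -> COPY to pp4. 5 ppages; refcounts: pp0:1 pp1:1 pp2:2 pp3:1 pp4:1
Op 7: read(P0, v0) -> 26. No state change.
Op 8: read(P1, v1) -> 109. No state change.
Op 9: write(P1, v0, 120). refcount(pp2)=2>1 -> COPY to pp5. 6 ppages; refcounts: pp0:1 pp1:1 pp2:1 pp3:1 pp4:1 pp5:1

yes yes yes yes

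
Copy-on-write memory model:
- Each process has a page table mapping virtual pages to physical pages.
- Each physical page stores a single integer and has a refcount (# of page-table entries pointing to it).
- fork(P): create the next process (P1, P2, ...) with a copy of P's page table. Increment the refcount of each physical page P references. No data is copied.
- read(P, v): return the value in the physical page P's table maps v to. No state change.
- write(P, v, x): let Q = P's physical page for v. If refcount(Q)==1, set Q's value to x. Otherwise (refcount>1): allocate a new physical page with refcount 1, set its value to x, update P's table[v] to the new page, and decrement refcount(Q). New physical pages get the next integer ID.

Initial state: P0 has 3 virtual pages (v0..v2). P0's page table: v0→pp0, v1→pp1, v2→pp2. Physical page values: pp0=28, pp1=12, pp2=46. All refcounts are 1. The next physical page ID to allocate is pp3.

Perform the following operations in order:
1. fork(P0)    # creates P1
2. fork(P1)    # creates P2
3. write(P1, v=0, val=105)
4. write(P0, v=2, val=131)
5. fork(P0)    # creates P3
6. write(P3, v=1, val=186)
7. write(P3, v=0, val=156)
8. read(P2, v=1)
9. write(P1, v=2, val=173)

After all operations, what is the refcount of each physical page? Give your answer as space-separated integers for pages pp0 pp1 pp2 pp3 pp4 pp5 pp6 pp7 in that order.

Op 1: fork(P0) -> P1. 3 ppages; refcounts: pp0:2 pp1:2 pp2:2
Op 2: fork(P1) -> P2. 3 ppages; refcounts: pp0:3 pp1:3 pp2:3
Op 3: write(P1, v0, 105). refcount(pp0)=3>1 -> COPY to pp3. 4 ppages; refcounts: pp0:2 pp1:3 pp2:3 pp3:1
Op 4: write(P0, v2, 131). refcount(pp2)=3>1 -> COPY to pp4. 5 ppages; refcounts: pp0:2 pp1:3 pp2:2 pp3:1 pp4:1
Op 5: fork(P0) -> P3. 5 ppages; refcounts: pp0:3 pp1:4 pp2:2 pp3:1 pp4:2
Op 6: write(P3, v1, 186). refcount(pp1)=4>1 -> COPY to pp5. 6 ppages; refcounts: pp0:3 pp1:3 pp2:2 pp3:1 pp4:2 pp5:1
Op 7: write(P3, v0, 156). refcount(pp0)=3>1 -> COPY to pp6. 7 ppages; refcounts: pp0:2 pp1:3 pp2:2 pp3:1 pp4:2 pp5:1 pp6:1
Op 8: read(P2, v1) -> 12. No state change.
Op 9: write(P1, v2, 173). refcount(pp2)=2>1 -> COPY to pp7. 8 ppages; refcounts: pp0:2 pp1:3 pp2:1 pp3:1 pp4:2 pp5:1 pp6:1 pp7:1

Answer: 2 3 1 1 2 1 1 1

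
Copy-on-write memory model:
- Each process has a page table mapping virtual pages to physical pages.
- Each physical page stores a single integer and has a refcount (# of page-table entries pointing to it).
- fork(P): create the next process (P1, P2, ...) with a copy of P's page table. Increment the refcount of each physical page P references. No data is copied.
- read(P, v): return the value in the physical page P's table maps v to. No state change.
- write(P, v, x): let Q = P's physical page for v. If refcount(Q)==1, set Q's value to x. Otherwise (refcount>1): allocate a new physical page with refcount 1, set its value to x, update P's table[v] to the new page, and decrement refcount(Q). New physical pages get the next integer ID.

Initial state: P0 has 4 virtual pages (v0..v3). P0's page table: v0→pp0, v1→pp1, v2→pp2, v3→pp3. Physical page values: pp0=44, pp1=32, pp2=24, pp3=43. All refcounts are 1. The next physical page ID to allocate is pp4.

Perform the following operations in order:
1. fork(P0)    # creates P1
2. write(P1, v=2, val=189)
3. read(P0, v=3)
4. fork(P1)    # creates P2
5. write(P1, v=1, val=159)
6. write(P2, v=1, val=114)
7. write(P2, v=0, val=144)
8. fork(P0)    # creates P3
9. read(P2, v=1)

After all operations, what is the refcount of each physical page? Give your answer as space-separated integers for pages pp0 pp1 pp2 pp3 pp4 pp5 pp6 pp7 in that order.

Op 1: fork(P0) -> P1. 4 ppages; refcounts: pp0:2 pp1:2 pp2:2 pp3:2
Op 2: write(P1, v2, 189). refcount(pp2)=2>1 -> COPY to pp4. 5 ppages; refcounts: pp0:2 pp1:2 pp2:1 pp3:2 pp4:1
Op 3: read(P0, v3) -> 43. No state change.
Op 4: fork(P1) -> P2. 5 ppages; refcounts: pp0:3 pp1:3 pp2:1 pp3:3 pp4:2
Op 5: write(P1, v1, 159). refcount(pp1)=3>1 -> COPY to pp5. 6 ppages; refcounts: pp0:3 pp1:2 pp2:1 pp3:3 pp4:2 pp5:1
Op 6: write(P2, v1, 114). refcount(pp1)=2>1 -> COPY to pp6. 7 ppages; refcounts: pp0:3 pp1:1 pp2:1 pp3:3 pp4:2 pp5:1 pp6:1
Op 7: write(P2, v0, 144). refcount(pp0)=3>1 -> COPY to pp7. 8 ppages; refcounts: pp0:2 pp1:1 pp2:1 pp3:3 pp4:2 pp5:1 pp6:1 pp7:1
Op 8: fork(P0) -> P3. 8 ppages; refcounts: pp0:3 pp1:2 pp2:2 pp3:4 pp4:2 pp5:1 pp6:1 pp7:1
Op 9: read(P2, v1) -> 114. No state change.

Answer: 3 2 2 4 2 1 1 1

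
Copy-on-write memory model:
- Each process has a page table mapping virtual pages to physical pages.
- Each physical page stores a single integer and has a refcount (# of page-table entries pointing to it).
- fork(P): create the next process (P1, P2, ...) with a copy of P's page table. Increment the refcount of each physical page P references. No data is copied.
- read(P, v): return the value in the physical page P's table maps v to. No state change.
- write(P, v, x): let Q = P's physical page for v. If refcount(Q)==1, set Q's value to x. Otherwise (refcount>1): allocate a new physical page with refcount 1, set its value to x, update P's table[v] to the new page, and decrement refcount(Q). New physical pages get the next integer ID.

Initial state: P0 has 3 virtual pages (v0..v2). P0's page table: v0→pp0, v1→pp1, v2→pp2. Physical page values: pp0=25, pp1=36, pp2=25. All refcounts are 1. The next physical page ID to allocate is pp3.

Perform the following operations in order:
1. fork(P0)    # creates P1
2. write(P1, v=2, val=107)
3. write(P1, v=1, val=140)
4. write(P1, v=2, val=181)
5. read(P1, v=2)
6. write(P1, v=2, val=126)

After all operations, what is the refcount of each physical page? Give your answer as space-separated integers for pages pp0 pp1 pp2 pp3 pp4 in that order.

Answer: 2 1 1 1 1

Derivation:
Op 1: fork(P0) -> P1. 3 ppages; refcounts: pp0:2 pp1:2 pp2:2
Op 2: write(P1, v2, 107). refcount(pp2)=2>1 -> COPY to pp3. 4 ppages; refcounts: pp0:2 pp1:2 pp2:1 pp3:1
Op 3: write(P1, v1, 140). refcount(pp1)=2>1 -> COPY to pp4. 5 ppages; refcounts: pp0:2 pp1:1 pp2:1 pp3:1 pp4:1
Op 4: write(P1, v2, 181). refcount(pp3)=1 -> write in place. 5 ppages; refcounts: pp0:2 pp1:1 pp2:1 pp3:1 pp4:1
Op 5: read(P1, v2) -> 181. No state change.
Op 6: write(P1, v2, 126). refcount(pp3)=1 -> write in place. 5 ppages; refcounts: pp0:2 pp1:1 pp2:1 pp3:1 pp4:1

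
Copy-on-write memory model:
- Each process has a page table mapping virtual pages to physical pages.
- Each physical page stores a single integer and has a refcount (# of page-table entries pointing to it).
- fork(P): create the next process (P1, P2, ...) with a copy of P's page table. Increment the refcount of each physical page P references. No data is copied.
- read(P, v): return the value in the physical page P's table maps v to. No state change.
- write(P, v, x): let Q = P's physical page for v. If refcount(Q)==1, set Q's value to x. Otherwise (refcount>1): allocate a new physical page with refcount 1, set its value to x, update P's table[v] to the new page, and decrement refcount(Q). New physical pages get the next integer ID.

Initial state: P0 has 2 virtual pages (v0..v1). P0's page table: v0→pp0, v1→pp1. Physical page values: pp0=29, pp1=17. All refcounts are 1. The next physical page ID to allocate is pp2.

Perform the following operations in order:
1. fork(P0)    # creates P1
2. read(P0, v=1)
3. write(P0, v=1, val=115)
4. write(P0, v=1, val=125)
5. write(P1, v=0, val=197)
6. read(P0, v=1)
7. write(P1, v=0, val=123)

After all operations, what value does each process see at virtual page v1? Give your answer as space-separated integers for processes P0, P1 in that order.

Op 1: fork(P0) -> P1. 2 ppages; refcounts: pp0:2 pp1:2
Op 2: read(P0, v1) -> 17. No state change.
Op 3: write(P0, v1, 115). refcount(pp1)=2>1 -> COPY to pp2. 3 ppages; refcounts: pp0:2 pp1:1 pp2:1
Op 4: write(P0, v1, 125). refcount(pp2)=1 -> write in place. 3 ppages; refcounts: pp0:2 pp1:1 pp2:1
Op 5: write(P1, v0, 197). refcount(pp0)=2>1 -> COPY to pp3. 4 ppages; refcounts: pp0:1 pp1:1 pp2:1 pp3:1
Op 6: read(P0, v1) -> 125. No state change.
Op 7: write(P1, v0, 123). refcount(pp3)=1 -> write in place. 4 ppages; refcounts: pp0:1 pp1:1 pp2:1 pp3:1
P0: v1 -> pp2 = 125
P1: v1 -> pp1 = 17

Answer: 125 17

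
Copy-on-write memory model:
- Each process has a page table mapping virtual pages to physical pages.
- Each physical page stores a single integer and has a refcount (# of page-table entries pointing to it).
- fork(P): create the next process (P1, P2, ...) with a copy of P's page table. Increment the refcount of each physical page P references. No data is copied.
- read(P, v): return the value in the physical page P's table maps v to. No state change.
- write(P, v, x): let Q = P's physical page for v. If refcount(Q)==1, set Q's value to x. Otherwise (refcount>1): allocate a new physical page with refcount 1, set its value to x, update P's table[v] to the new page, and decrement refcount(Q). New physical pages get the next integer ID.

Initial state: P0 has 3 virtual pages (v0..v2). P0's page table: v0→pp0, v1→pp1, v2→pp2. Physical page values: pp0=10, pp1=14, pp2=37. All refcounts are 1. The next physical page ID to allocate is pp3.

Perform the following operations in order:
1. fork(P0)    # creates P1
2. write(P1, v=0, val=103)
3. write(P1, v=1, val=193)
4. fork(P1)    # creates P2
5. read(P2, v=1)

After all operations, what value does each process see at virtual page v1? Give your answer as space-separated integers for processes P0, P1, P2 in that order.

Op 1: fork(P0) -> P1. 3 ppages; refcounts: pp0:2 pp1:2 pp2:2
Op 2: write(P1, v0, 103). refcount(pp0)=2>1 -> COPY to pp3. 4 ppages; refcounts: pp0:1 pp1:2 pp2:2 pp3:1
Op 3: write(P1, v1, 193). refcount(pp1)=2>1 -> COPY to pp4. 5 ppages; refcounts: pp0:1 pp1:1 pp2:2 pp3:1 pp4:1
Op 4: fork(P1) -> P2. 5 ppages; refcounts: pp0:1 pp1:1 pp2:3 pp3:2 pp4:2
Op 5: read(P2, v1) -> 193. No state change.
P0: v1 -> pp1 = 14
P1: v1 -> pp4 = 193
P2: v1 -> pp4 = 193

Answer: 14 193 193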